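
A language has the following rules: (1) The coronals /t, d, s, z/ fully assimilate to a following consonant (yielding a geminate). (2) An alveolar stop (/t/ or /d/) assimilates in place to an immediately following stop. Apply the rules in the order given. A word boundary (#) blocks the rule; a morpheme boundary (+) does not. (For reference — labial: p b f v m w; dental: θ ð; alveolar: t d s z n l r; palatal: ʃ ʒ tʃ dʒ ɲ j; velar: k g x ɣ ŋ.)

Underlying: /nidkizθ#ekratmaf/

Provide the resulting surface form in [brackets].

[nikkiθθ#ekrammaf]

Rule 1: /d/ before /k/ → [k] (total assimilation)
Rule 1: /z/ before /θ/ → [θ] (total assimilation)
Rule 1: /t/ before /m/ → [m] (total assimilation)
After rule 1: nikkiθθ#ekrammaf
Rule 2: no segment meets the rule's conditions; no change.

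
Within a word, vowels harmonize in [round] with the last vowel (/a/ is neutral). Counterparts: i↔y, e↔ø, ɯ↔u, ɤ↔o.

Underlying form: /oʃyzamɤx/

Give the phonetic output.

[ɤʃizamɤx]

/o/ harmonizes with /ɤ/ ([-round]) → [ɤ]
/y/ harmonizes with /ɤ/ ([-round]) → [i]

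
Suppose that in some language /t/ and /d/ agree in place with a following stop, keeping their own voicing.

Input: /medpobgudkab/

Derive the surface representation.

[mebpobgugkab]

/d/ before /p/ (labial) → [b]
/d/ before /k/ (velar) → [g]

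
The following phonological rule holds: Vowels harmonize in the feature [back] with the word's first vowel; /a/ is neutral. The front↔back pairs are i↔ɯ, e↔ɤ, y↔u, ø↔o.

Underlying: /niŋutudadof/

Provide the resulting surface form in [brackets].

[niŋytydadøf]

/u/ harmonizes with /i/ ([-back]) → [y]
/u/ harmonizes with /i/ ([-back]) → [y]
/o/ harmonizes with /i/ ([-back]) → [ø]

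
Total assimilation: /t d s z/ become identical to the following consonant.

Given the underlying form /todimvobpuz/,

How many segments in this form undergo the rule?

0

No segment meets the rule's conditions.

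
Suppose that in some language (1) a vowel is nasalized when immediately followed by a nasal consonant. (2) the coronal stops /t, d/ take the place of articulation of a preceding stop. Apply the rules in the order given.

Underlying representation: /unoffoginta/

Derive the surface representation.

Rule 1: /u/ before nasal /n/ → [ũ]
Rule 1: /i/ before nasal /n/ → [ĩ]
After rule 1: ũnoffogĩnta
Rule 2: no segment meets the rule's conditions; no change.

[ũnoffogĩnta]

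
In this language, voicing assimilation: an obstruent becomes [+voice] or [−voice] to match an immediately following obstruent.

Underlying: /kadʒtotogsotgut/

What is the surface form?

[katʃtotoksodgut]

/dʒ/ before /t/ (voiceless) → [tʃ]
/g/ before /s/ (voiceless) → [k]
/t/ before /g/ (voiced) → [d]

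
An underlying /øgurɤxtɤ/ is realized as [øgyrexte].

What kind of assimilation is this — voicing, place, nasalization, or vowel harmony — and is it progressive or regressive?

vowel harmony, progressive

/u/→[y] /ɤ/→[e] /ɤ/→[e].
Vowels agree with the first vowel, so the harmony is progressive.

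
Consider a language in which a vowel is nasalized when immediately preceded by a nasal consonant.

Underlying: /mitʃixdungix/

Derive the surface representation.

[mĩtʃixdungix]

/i/ after nasal /m/ → [ĩ]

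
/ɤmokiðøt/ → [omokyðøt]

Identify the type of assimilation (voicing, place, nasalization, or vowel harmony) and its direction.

vowel harmony, regressive

/ɤ/→[o] /i/→[y].
Vowels agree with the last vowel, so the harmony is regressive.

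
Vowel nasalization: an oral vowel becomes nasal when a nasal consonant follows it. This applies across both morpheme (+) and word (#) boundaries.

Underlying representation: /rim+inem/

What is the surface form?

/i/ before nasal /m/ → [ĩ]
/i/ before nasal /n/ → [ĩ]
/e/ before nasal /m/ → [ẽ]

[rĩm+ĩnẽm]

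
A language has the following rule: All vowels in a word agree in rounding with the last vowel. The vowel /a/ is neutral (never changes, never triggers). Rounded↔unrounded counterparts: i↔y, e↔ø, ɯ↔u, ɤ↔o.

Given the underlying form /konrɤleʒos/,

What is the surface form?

[konroløʒos]

/ɤ/ harmonizes with /o/ ([+round]) → [o]
/e/ harmonizes with /o/ ([+round]) → [ø]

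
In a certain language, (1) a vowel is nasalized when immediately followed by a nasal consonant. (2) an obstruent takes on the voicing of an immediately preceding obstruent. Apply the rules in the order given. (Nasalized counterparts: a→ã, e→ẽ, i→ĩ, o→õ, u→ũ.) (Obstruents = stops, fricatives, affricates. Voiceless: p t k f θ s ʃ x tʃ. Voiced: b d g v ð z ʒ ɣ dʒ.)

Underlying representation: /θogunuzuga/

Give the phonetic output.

Rule 1: /u/ before nasal /n/ → [ũ]
After rule 1: θogũnuzuga
Rule 2: no segment meets the rule's conditions; no change.

[θogũnuzuga]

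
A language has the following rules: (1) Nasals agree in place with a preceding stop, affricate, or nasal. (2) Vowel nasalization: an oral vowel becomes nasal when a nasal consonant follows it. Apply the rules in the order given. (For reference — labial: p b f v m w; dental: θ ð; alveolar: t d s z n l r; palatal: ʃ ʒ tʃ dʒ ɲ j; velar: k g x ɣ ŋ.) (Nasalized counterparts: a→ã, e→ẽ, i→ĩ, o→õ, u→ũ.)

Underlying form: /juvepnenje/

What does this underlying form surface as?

[juvepmẽnje]

Rule 1: /n/ after /p/ (labial) → [m]
After rule 1: juvepmenje
Rule 2: /e/ before nasal /n/ → [ẽ]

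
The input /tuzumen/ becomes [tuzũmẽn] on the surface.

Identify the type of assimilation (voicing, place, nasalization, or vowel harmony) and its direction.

nasalization, regressive

/u/→[ũ] /e/→[ẽ].
Each target copies a feature from the following segment, so the direction is regressive.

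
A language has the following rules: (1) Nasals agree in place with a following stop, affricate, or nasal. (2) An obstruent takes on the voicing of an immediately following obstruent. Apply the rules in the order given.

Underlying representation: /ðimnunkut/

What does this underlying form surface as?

Rule 1: /m/ before /n/ (alveolar) → [n]
Rule 1: /n/ before /k/ (velar) → [ŋ]
After rule 1: ðinnuŋkut
Rule 2: no segment meets the rule's conditions; no change.

[ðinnuŋkut]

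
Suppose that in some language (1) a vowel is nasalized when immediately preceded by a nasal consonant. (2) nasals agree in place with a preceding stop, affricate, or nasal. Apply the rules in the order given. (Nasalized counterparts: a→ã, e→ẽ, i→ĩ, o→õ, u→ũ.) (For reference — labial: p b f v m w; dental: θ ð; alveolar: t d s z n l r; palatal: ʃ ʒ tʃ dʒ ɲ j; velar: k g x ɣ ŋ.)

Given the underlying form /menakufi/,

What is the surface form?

Rule 1: /e/ after nasal /m/ → [ẽ]
Rule 1: /a/ after nasal /n/ → [ã]
After rule 1: mẽnãkufi
Rule 2: no segment meets the rule's conditions; no change.

[mẽnãkufi]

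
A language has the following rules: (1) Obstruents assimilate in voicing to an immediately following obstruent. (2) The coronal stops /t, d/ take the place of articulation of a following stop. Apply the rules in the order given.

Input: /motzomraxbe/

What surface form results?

Rule 1: /t/ before /z/ (voiced) → [d]
Rule 1: /x/ before /b/ (voiced) → [ɣ]
After rule 1: modzomraɣbe
Rule 2: no segment meets the rule's conditions; no change.

[modzomraɣbe]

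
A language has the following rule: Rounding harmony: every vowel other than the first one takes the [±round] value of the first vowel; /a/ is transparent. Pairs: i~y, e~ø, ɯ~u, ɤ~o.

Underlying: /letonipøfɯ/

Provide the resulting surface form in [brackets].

[letɤnipefɯ]

/o/ harmonizes with /e/ ([-round]) → [ɤ]
/ø/ harmonizes with /e/ ([-round]) → [e]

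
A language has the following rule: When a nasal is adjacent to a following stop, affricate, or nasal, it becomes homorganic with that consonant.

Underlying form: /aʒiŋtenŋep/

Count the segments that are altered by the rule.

/ŋ/ before /t/ (alveolar) → [n]
/n/ before /ŋ/ (velar) → [ŋ]
2 segments change.

2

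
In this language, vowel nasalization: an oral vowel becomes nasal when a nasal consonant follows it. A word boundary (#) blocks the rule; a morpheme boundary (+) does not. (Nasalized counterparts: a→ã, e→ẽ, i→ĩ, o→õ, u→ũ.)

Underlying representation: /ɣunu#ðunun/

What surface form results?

/u/ before nasal /n/ → [ũ]
/u/ before nasal /n/ → [ũ]
/u/ before nasal /n/ → [ũ]

[ɣũnu#ðũnũn]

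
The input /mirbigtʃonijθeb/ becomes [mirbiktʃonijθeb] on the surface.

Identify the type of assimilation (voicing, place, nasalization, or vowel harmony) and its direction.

/g/→[k].
Each target copies a feature from the following segment, so the direction is regressive.

voicing assimilation, regressive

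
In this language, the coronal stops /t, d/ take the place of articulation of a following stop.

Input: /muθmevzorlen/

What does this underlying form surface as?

[muθmevzorlen]

no segment meets the rule's conditions; no change.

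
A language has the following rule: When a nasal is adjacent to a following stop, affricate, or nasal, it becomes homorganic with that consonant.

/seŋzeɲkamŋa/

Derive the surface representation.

[seŋzeŋkaŋŋa]

/ɲ/ before /k/ (velar) → [ŋ]
/m/ before /ŋ/ (velar) → [ŋ]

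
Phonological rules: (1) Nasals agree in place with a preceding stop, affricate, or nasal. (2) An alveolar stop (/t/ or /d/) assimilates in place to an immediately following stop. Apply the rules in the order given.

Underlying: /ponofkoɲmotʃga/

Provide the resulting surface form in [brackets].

Rule 1: /m/ after /ɲ/ (palatal) → [ɲ]
After rule 1: ponofkoɲɲotʃga
Rule 2: no segment meets the rule's conditions; no change.

[ponofkoɲɲotʃga]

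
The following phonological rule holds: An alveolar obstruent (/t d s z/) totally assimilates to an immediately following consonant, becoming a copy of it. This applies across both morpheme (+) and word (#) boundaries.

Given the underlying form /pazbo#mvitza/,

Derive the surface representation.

/z/ before /b/ → [b] (total assimilation)
/t/ before /z/ → [z] (total assimilation)

[pabbo#mvizza]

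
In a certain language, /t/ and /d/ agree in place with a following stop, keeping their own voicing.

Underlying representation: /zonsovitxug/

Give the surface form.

[zonsovitxug]

no segment meets the rule's conditions; no change.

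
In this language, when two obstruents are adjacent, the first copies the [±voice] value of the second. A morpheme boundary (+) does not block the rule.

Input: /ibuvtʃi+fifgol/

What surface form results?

/v/ before /tʃ/ (voiceless) → [f]
/f/ before /g/ (voiced) → [v]

[ibuftʃi+fivgol]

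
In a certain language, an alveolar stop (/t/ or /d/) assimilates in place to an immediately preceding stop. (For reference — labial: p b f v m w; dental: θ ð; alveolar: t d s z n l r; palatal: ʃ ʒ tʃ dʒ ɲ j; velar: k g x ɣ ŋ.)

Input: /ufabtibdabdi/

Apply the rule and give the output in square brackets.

/t/ after /b/ (labial) → [p]
/d/ after /b/ (labial) → [b]
/d/ after /b/ (labial) → [b]

[ufabpibbabbi]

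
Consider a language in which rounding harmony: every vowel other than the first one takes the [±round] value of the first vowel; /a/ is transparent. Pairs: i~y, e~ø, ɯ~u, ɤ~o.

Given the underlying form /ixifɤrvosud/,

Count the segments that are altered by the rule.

2

/o/ harmonizes with /i/ ([-round]) → [ɤ]
/u/ harmonizes with /i/ ([-round]) → [ɯ]
2 segments change.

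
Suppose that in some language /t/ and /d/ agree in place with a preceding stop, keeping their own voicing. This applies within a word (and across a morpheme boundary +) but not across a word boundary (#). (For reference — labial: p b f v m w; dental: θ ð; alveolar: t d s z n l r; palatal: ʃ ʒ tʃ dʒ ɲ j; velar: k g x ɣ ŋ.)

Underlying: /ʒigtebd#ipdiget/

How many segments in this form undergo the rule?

/t/ after /g/ (velar) → [k]
/d/ after /b/ (labial) → [b]
/d/ after /p/ (labial) → [b]
3 segments change.

3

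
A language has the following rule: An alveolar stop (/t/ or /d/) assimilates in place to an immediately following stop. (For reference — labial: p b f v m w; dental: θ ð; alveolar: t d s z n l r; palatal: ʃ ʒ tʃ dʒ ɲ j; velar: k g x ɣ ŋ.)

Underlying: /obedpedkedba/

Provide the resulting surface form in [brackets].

/d/ before /p/ (labial) → [b]
/d/ before /k/ (velar) → [g]
/d/ before /b/ (labial) → [b]

[obebpegkebba]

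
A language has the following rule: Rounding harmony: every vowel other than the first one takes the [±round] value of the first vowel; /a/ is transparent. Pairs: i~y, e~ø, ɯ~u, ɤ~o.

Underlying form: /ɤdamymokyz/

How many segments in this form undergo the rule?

/y/ harmonizes with /ɤ/ ([-round]) → [i]
/o/ harmonizes with /ɤ/ ([-round]) → [ɤ]
/y/ harmonizes with /ɤ/ ([-round]) → [i]
3 segments change.

3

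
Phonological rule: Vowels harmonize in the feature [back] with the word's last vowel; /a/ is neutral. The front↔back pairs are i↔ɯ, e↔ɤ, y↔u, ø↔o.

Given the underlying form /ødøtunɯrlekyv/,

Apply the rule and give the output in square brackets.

/u/ harmonizes with /y/ ([-back]) → [y]
/ɯ/ harmonizes with /y/ ([-back]) → [i]

[ødøtynirlekyv]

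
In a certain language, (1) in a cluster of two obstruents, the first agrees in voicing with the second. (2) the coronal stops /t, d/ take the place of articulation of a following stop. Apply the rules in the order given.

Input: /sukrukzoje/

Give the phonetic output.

[sukrugzoje]

Rule 1: /k/ before /z/ (voiced) → [g]
After rule 1: sukrugzoje
Rule 2: no segment meets the rule's conditions; no change.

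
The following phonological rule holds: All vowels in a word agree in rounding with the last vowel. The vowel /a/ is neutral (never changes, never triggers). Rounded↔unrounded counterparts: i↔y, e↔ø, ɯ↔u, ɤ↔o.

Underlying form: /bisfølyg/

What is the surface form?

[bysfølyg]

/i/ harmonizes with /y/ ([+round]) → [y]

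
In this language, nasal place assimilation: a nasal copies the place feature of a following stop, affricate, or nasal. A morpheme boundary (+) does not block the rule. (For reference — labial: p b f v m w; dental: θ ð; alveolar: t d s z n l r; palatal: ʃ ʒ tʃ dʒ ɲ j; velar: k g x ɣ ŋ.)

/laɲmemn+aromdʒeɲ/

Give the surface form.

/ɲ/ before /m/ (labial) → [m]
/m/ before /n/ (alveolar) → [n]
/m/ before /dʒ/ (palatal) → [ɲ]

[lammenn+aroɲdʒeɲ]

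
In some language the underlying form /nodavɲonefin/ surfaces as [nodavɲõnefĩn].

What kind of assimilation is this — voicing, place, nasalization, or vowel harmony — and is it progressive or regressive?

/o/→[õ] /i/→[ĩ].
Each target copies a feature from the following segment, so the direction is regressive.

nasalization, regressive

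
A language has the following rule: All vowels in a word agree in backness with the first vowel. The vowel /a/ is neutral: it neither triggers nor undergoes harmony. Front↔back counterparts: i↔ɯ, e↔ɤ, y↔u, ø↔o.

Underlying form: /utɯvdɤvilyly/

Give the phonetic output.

[utɯvdɤvɯlulu]

/i/ harmonizes with /u/ ([+back]) → [ɯ]
/y/ harmonizes with /u/ ([+back]) → [u]
/y/ harmonizes with /u/ ([+back]) → [u]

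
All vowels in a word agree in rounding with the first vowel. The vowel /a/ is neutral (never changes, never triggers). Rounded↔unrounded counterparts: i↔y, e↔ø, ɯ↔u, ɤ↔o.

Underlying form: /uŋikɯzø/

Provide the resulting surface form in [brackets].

/i/ harmonizes with /u/ ([+round]) → [y]
/ɯ/ harmonizes with /u/ ([+round]) → [u]

[uŋykuzø]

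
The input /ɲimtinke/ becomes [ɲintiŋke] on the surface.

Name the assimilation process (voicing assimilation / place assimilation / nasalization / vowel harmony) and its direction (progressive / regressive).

/m/→[n] /n/→[ŋ].
Each target copies a feature from the following segment, so the direction is regressive.

place assimilation, regressive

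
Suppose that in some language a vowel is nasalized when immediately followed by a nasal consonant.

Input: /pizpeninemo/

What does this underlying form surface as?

[pizpẽnĩnẽmo]

/e/ before nasal /n/ → [ẽ]
/i/ before nasal /n/ → [ĩ]
/e/ before nasal /m/ → [ẽ]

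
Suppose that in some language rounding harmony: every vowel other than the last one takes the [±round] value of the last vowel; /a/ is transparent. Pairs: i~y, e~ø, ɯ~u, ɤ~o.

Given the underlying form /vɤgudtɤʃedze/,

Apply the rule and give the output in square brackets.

/u/ harmonizes with /e/ ([-round]) → [ɯ]

[vɤgɯdtɤʃedze]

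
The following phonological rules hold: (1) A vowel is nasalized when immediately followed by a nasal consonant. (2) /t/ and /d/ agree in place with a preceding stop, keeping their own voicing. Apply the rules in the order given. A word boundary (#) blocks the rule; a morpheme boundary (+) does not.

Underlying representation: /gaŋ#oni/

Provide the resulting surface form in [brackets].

[gãŋ#õni]

Rule 1: /a/ before nasal /ŋ/ → [ã]
Rule 1: /o/ before nasal /n/ → [õ]
After rule 1: gãŋ#õni
Rule 2: no segment meets the rule's conditions; no change.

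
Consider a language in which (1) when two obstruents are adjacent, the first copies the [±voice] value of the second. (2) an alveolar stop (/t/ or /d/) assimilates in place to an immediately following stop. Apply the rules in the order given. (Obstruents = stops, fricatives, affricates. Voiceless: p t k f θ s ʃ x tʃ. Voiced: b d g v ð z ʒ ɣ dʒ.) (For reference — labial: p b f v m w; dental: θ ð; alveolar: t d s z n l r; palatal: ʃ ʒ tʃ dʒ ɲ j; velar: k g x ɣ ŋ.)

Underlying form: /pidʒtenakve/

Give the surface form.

Rule 1: /dʒ/ before /t/ (voiceless) → [tʃ]
Rule 1: /k/ before /v/ (voiced) → [g]
After rule 1: pitʃtenagve
Rule 2: no segment meets the rule's conditions; no change.

[pitʃtenagve]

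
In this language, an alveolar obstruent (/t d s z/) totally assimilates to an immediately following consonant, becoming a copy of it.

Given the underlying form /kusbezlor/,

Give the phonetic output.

[kubbellor]

/s/ before /b/ → [b] (total assimilation)
/z/ before /l/ → [l] (total assimilation)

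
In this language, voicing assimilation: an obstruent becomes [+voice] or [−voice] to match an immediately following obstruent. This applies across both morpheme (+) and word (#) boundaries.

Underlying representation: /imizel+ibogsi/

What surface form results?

[imizel+iboksi]

/g/ before /s/ (voiceless) → [k]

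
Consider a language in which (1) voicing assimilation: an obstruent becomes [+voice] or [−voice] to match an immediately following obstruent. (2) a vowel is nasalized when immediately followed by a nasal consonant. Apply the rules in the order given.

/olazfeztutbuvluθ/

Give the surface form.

Rule 1: /z/ before /f/ (voiceless) → [s]
Rule 1: /z/ before /t/ (voiceless) → [s]
Rule 1: /t/ before /b/ (voiced) → [d]
After rule 1: olasfestudbuvluθ
Rule 2: no segment meets the rule's conditions; no change.

[olasfestudbuvluθ]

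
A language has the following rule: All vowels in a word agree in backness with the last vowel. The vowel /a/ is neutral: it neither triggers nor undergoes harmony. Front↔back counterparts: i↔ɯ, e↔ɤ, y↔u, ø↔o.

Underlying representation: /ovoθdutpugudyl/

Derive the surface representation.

[øvøθdytpygydyl]

/o/ harmonizes with /y/ ([-back]) → [ø]
/o/ harmonizes with /y/ ([-back]) → [ø]
/u/ harmonizes with /y/ ([-back]) → [y]
/u/ harmonizes with /y/ ([-back]) → [y]
/u/ harmonizes with /y/ ([-back]) → [y]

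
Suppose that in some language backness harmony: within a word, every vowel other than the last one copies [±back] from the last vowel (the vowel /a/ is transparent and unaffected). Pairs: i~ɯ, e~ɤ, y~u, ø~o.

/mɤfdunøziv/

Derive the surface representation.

/ɤ/ harmonizes with /i/ ([-back]) → [e]
/u/ harmonizes with /i/ ([-back]) → [y]

[mefdynøziv]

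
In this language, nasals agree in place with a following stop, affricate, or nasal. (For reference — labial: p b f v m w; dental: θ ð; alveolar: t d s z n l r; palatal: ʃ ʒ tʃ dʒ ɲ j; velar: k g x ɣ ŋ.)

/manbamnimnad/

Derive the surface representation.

[mambanninnad]

/n/ before /b/ (labial) → [m]
/m/ before /n/ (alveolar) → [n]
/m/ before /n/ (alveolar) → [n]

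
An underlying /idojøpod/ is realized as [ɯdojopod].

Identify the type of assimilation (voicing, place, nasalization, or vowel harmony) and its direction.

/i/→[ɯ] /ø/→[o].
Vowels agree with the last vowel, so the harmony is regressive.

vowel harmony, regressive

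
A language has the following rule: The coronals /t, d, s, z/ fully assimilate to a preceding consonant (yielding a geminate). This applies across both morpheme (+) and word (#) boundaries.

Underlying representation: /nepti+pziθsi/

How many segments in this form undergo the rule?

/t/ after /p/ → [p] (total assimilation)
/z/ after /p/ → [p] (total assimilation)
/s/ after /θ/ → [θ] (total assimilation)
3 segments change.

3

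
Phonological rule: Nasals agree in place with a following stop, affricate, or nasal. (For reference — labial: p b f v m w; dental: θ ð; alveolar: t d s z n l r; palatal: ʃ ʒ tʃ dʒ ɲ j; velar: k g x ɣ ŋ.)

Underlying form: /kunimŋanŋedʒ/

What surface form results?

/m/ before /ŋ/ (velar) → [ŋ]
/n/ before /ŋ/ (velar) → [ŋ]

[kuniŋŋaŋŋedʒ]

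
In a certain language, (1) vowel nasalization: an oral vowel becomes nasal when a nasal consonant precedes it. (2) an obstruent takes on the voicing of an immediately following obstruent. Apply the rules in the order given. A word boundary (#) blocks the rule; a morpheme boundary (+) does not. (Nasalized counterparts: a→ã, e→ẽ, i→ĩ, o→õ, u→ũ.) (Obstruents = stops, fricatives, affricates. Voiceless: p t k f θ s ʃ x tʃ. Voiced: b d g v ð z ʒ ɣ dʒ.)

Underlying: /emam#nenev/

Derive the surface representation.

[emãm#nẽnẽv]

Rule 1: /a/ after nasal /m/ → [ã]
Rule 1: /e/ after nasal /n/ → [ẽ]
Rule 1: /e/ after nasal /n/ → [ẽ]
After rule 1: emãm#nẽnẽv
Rule 2: no segment meets the rule's conditions; no change.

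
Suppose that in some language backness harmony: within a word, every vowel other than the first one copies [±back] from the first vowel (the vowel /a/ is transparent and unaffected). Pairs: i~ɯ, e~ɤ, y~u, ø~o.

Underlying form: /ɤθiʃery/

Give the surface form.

[ɤθɯʃɤru]

/i/ harmonizes with /ɤ/ ([+back]) → [ɯ]
/e/ harmonizes with /ɤ/ ([+back]) → [ɤ]
/y/ harmonizes with /ɤ/ ([+back]) → [u]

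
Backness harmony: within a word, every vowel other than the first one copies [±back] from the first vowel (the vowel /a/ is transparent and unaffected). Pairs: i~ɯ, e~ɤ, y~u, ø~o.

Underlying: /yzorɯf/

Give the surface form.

/o/ harmonizes with /y/ ([-back]) → [ø]
/ɯ/ harmonizes with /y/ ([-back]) → [i]

[yzørif]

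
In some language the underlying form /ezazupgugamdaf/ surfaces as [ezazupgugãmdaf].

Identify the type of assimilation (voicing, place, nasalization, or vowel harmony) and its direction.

/a/→[ã].
Each target copies a feature from the following segment, so the direction is regressive.

nasalization, regressive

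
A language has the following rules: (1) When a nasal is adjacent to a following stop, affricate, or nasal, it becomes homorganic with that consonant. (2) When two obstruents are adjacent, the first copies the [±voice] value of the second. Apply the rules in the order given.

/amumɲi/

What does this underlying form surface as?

[amuɲɲi]

Rule 1: /m/ before /ɲ/ (palatal) → [ɲ]
After rule 1: amuɲɲi
Rule 2: no segment meets the rule's conditions; no change.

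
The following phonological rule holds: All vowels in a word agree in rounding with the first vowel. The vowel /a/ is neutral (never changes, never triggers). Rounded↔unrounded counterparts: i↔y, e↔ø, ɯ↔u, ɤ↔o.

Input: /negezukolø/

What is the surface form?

[negezɯkɤle]

/u/ harmonizes with /e/ ([-round]) → [ɯ]
/o/ harmonizes with /e/ ([-round]) → [ɤ]
/ø/ harmonizes with /e/ ([-round]) → [e]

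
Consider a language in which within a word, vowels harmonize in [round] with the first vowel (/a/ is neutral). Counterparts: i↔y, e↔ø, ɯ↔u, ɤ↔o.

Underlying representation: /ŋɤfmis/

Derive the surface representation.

no segment meets the rule's conditions; no change.

[ŋɤfmis]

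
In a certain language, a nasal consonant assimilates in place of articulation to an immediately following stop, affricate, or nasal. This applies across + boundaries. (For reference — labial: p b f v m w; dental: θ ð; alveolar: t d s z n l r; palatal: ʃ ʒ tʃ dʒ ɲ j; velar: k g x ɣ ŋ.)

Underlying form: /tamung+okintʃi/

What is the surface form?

/n/ before /g/ (velar) → [ŋ]
/n/ before /tʃ/ (palatal) → [ɲ]

[tamuŋg+okiɲtʃi]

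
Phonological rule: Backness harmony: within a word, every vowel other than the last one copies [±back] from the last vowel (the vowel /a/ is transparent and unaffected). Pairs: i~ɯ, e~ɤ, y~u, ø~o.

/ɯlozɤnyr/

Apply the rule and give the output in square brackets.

[iløzenyr]

/ɯ/ harmonizes with /y/ ([-back]) → [i]
/o/ harmonizes with /y/ ([-back]) → [ø]
/ɤ/ harmonizes with /y/ ([-back]) → [e]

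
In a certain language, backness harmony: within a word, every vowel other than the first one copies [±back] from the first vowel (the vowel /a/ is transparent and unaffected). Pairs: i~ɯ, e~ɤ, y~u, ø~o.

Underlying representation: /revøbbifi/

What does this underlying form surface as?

no segment meets the rule's conditions; no change.

[revøbbifi]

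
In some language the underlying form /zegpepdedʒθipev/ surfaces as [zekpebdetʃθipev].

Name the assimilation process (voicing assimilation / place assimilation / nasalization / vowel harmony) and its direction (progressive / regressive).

/g/→[k] /p/→[b] /dʒ/→[tʃ].
Each target copies a feature from the following segment, so the direction is regressive.

voicing assimilation, regressive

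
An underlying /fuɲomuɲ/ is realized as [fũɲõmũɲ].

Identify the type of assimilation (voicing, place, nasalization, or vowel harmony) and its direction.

/u/→[ũ] /o/→[õ] /u/→[ũ].
Each target copies a feature from the following segment, so the direction is regressive.

nasalization, regressive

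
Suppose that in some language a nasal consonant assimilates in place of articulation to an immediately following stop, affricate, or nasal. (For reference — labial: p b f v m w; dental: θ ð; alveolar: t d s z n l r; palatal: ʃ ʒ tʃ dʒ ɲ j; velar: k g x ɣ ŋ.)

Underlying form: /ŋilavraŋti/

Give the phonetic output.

/ŋ/ before /t/ (alveolar) → [n]

[ŋilavranti]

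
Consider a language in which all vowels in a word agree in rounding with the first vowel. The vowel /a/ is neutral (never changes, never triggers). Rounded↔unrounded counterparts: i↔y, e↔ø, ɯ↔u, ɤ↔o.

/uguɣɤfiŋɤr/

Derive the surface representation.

/ɤ/ harmonizes with /u/ ([+round]) → [o]
/i/ harmonizes with /u/ ([+round]) → [y]
/ɤ/ harmonizes with /u/ ([+round]) → [o]

[uguɣofyŋor]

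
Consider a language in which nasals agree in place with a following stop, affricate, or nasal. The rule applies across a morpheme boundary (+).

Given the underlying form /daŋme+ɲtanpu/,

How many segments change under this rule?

3

/ŋ/ before /m/ (labial) → [m]
/ɲ/ before /t/ (alveolar) → [n]
/n/ before /p/ (labial) → [m]
3 segments change.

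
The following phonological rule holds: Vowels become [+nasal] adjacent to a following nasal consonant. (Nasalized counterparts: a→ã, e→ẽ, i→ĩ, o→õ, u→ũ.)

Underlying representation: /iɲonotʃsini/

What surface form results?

/i/ before nasal /ɲ/ → [ĩ]
/o/ before nasal /n/ → [õ]
/i/ before nasal /n/ → [ĩ]

[ĩɲõnotʃsĩni]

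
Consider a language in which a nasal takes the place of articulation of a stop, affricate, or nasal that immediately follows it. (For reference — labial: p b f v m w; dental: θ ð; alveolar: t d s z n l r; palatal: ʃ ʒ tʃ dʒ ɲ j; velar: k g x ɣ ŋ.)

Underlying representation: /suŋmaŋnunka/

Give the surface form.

[summannuŋka]

/ŋ/ before /m/ (labial) → [m]
/ŋ/ before /n/ (alveolar) → [n]
/n/ before /k/ (velar) → [ŋ]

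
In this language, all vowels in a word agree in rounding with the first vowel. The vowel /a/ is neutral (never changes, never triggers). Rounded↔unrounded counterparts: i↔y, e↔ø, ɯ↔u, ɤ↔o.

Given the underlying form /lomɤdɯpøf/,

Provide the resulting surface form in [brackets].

/ɤ/ harmonizes with /o/ ([+round]) → [o]
/ɯ/ harmonizes with /o/ ([+round]) → [u]

[lomodupøf]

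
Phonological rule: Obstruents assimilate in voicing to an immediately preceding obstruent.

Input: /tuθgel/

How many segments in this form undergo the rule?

/g/ after /θ/ (voiceless) → [k]
1 segment changes.

1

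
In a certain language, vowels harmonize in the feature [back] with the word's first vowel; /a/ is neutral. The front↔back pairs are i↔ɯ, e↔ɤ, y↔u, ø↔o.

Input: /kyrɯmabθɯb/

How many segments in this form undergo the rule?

/ɯ/ harmonizes with /y/ ([-back]) → [i]
/ɯ/ harmonizes with /y/ ([-back]) → [i]
2 segments change.

2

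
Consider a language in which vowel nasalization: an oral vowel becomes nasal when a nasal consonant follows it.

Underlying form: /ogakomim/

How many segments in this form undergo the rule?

/o/ before nasal /m/ → [õ]
/i/ before nasal /m/ → [ĩ]
2 segments change.

2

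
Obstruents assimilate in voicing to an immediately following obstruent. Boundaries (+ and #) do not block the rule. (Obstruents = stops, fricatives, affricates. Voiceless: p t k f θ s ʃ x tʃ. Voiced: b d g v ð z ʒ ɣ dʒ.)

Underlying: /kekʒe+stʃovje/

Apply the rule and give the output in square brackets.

[kegʒe+stʃovje]

/k/ before /ʒ/ (voiced) → [g]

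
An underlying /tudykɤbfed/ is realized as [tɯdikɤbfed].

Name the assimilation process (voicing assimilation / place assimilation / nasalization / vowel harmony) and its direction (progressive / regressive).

/u/→[ɯ] /y/→[i].
Vowels agree with the last vowel, so the harmony is regressive.

vowel harmony, regressive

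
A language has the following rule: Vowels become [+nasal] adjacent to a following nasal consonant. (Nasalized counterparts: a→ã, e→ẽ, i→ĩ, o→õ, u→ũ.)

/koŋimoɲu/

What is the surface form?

/o/ before nasal /ŋ/ → [õ]
/i/ before nasal /m/ → [ĩ]
/o/ before nasal /ɲ/ → [õ]

[kõŋĩmõɲu]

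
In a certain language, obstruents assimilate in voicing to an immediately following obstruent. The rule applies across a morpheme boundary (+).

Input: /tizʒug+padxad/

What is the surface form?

/g/ before /p/ (voiceless) → [k]
/d/ before /x/ (voiceless) → [t]

[tizʒuk+patxad]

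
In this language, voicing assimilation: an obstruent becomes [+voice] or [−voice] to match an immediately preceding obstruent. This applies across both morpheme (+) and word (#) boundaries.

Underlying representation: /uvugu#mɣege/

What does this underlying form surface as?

[uvugu#mɣege]

no segment meets the rule's conditions; no change.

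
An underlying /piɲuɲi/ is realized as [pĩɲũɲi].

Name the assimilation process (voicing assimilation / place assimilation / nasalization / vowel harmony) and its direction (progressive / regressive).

nasalization, regressive

/i/→[ĩ] /u/→[ũ].
Each target copies a feature from the following segment, so the direction is regressive.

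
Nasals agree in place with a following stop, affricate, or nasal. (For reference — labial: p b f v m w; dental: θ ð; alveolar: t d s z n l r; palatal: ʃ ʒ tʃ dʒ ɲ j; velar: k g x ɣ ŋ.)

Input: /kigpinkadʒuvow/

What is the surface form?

/n/ before /k/ (velar) → [ŋ]

[kigpiŋkadʒuvow]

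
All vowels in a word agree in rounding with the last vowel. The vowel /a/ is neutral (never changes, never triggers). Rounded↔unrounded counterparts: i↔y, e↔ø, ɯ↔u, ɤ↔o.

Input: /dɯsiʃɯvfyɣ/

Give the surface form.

/ɯ/ harmonizes with /y/ ([+round]) → [u]
/i/ harmonizes with /y/ ([+round]) → [y]
/ɯ/ harmonizes with /y/ ([+round]) → [u]

[dusyʃuvfyɣ]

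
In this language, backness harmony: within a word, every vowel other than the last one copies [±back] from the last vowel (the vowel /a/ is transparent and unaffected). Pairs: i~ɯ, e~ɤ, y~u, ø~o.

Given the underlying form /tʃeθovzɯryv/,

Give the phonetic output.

/o/ harmonizes with /y/ ([-back]) → [ø]
/ɯ/ harmonizes with /y/ ([-back]) → [i]

[tʃeθøvziryv]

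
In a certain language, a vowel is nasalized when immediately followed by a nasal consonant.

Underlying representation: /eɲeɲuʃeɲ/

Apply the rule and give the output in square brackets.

/e/ before nasal /ɲ/ → [ẽ]
/e/ before nasal /ɲ/ → [ẽ]
/e/ before nasal /ɲ/ → [ẽ]

[ẽɲẽɲuʃẽɲ]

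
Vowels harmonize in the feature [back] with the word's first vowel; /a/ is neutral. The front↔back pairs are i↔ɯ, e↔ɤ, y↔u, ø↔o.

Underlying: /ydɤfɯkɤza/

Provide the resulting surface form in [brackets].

[ydefikeza]

/ɤ/ harmonizes with /y/ ([-back]) → [e]
/ɯ/ harmonizes with /y/ ([-back]) → [i]
/ɤ/ harmonizes with /y/ ([-back]) → [e]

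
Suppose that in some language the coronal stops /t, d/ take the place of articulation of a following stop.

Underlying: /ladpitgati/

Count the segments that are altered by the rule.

/d/ before /p/ (labial) → [b]
/t/ before /g/ (velar) → [k]
2 segments change.

2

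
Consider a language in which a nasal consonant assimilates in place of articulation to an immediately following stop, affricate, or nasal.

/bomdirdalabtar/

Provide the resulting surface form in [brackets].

[bondirdalabtar]

/m/ before /d/ (alveolar) → [n]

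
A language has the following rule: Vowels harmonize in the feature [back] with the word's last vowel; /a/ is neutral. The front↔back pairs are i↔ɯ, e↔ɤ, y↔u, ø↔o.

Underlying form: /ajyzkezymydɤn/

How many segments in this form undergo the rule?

4

/y/ harmonizes with /ɤ/ ([+back]) → [u]
/e/ harmonizes with /ɤ/ ([+back]) → [ɤ]
/y/ harmonizes with /ɤ/ ([+back]) → [u]
/y/ harmonizes with /ɤ/ ([+back]) → [u]
4 segments change.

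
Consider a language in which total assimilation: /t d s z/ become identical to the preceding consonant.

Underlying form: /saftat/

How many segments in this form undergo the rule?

1

/t/ after /f/ → [f] (total assimilation)
1 segment changes.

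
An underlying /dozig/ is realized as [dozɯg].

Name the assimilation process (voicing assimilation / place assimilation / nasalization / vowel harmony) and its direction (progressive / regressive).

vowel harmony, progressive

/i/→[ɯ].
Vowels agree with the first vowel, so the harmony is progressive.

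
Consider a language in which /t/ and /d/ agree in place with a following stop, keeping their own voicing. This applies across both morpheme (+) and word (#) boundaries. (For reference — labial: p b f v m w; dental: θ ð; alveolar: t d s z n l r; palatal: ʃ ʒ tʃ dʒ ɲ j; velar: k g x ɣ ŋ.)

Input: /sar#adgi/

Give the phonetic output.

/d/ before /g/ (velar) → [g]

[sar#aggi]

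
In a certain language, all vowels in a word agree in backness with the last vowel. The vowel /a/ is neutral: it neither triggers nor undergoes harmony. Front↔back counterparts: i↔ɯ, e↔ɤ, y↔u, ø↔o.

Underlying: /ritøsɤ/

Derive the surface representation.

/i/ harmonizes with /ɤ/ ([+back]) → [ɯ]
/ø/ harmonizes with /ɤ/ ([+back]) → [o]

[rɯtosɤ]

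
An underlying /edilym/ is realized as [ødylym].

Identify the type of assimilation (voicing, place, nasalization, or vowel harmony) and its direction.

/e/→[ø] /i/→[y].
Vowels agree with the last vowel, so the harmony is regressive.

vowel harmony, regressive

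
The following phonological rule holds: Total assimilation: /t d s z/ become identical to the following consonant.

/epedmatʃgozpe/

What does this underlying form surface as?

[epemmatʃgoppe]

/d/ before /m/ → [m] (total assimilation)
/z/ before /p/ → [p] (total assimilation)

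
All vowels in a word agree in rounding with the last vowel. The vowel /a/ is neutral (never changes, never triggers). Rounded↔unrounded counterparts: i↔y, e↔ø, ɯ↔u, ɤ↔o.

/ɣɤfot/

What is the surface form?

/ɤ/ harmonizes with /o/ ([+round]) → [o]

[ɣofot]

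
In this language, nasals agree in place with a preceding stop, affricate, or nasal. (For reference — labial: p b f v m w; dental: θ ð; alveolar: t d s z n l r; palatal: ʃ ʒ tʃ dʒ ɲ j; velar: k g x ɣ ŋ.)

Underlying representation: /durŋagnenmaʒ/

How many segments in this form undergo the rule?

/n/ after /g/ (velar) → [ŋ]
/m/ after /n/ (alveolar) → [n]
2 segments change.

2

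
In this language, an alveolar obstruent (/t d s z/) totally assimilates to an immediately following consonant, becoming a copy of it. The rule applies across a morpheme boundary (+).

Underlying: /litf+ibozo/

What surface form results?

[liff+ibozo]

/t/ before /f/ → [f] (total assimilation)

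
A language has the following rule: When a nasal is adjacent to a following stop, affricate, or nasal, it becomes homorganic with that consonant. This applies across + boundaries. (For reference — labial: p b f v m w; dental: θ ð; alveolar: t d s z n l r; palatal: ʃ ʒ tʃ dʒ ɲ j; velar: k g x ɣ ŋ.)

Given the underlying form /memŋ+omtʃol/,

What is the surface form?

[meŋŋ+oɲtʃol]

/m/ before /ŋ/ (velar) → [ŋ]
/m/ before /tʃ/ (palatal) → [ɲ]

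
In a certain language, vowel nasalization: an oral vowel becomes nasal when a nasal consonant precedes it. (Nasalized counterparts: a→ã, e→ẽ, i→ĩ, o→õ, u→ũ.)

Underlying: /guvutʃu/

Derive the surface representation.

[guvutʃu]

no segment meets the rule's conditions; no change.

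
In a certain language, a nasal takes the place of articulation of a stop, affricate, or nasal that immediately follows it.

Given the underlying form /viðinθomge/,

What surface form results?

[viðinθoŋge]

/m/ before /g/ (velar) → [ŋ]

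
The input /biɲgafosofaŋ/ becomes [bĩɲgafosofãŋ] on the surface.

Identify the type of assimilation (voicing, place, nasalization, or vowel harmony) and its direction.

/i/→[ĩ] /a/→[ã].
Each target copies a feature from the following segment, so the direction is regressive.

nasalization, regressive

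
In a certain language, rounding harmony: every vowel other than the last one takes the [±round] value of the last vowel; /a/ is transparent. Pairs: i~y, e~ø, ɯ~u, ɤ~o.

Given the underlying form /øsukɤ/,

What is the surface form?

[esɯkɤ]

/ø/ harmonizes with /ɤ/ ([-round]) → [e]
/u/ harmonizes with /ɤ/ ([-round]) → [ɯ]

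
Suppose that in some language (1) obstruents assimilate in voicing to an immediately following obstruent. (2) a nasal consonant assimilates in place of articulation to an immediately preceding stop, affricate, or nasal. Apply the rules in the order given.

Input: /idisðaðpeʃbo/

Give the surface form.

[idizðaθpeʒbo]

Rule 1: /s/ before /ð/ (voiced) → [z]
Rule 1: /ð/ before /p/ (voiceless) → [θ]
Rule 1: /ʃ/ before /b/ (voiced) → [ʒ]
After rule 1: idizðaθpeʒbo
Rule 2: no segment meets the rule's conditions; no change.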